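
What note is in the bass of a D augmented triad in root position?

D

In root position the root is lowest. For D augmented (D–F#–A#) that is D.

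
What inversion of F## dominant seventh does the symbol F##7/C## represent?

F##7/C## means F## dominant seventh with C## in the bass. C## is the fifth of F## dominant seventh (F##–A##–C##–E#), so this is second inversion.

second inversion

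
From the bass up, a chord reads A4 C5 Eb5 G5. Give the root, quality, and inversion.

The pitch classes A, C, Eb, G arrange in thirds as A–C–Eb–G: an A half-diminished seventh chord.
A is the root of A half-diminished seventh; root in the bass means root position (figured bass 7).

A half-diminished seventh, root position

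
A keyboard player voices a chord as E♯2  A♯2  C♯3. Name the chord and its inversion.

A# minor, second inversion

Reducing to letter names: E#, A#, C#. These stack in thirds as A#–C#–E# — an A# minor triad.
E# is the fifth of A# minor; fifth in the bass means second inversion (figured bass 6/4).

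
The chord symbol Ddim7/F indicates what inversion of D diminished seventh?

first inversion

Ddim7/F means D diminished seventh with F in the bass. F is the third of D diminished seventh (D–F–Ab–Cb), so this is first inversion.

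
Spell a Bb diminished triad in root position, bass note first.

Bb, Db, Fb

The chord tones are Bb–Db–Fb. With the root (Bb) lowest for root position: Bb, Db, Fb.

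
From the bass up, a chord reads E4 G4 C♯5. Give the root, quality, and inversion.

C# diminished, first inversion

The distinct note names are E, G, C#. Stacked in thirds they read C#–E–G, which is a diminished triad on C#.
E is the third of C# diminished; third in the bass means first inversion (figured bass 6).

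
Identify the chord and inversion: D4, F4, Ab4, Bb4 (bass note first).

Bb dominant seventh, first inversion

Reducing to letter names: D, F, Ab, Bb. These stack in thirds as Bb–D–F–Ab — a Bb dominant seventh chord.
The lowest note is D, the third of the chord, so this is first inversion (figured bass 6/5).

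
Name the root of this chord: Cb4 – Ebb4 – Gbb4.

Cb

The distinct letter names are Cb, Ebb, Gbb. Arranged as a stack of thirds they read Cb–Ebb–Gbb, so Cb is the root (a Cb diminished triad).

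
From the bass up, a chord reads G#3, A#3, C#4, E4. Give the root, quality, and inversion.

A# half-diminished seventh, third inversion

The distinct note names are G#, A#, C#, E. Stacked in thirds they read A#–C#–E–G#, which is a half-diminished seventh chord on A#.
The lowest note is G#, the seventh of the chord, so this is third inversion (figured bass 4/2).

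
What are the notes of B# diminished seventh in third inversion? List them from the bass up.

A, B#, D#, F#

B# diminished seventh is B#–D#–F#–A. Third inversion puts the seventh (A) in the bass, with the remaining tones above: A, B#, D#, F#.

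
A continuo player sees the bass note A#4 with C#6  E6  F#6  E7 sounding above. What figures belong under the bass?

The notes A#, C#, E, F# stack in thirds as F#–A#–C#–E — an F# dominant seventh chord. The bass A# is the third, so this is first inversion: figured 6/5.

6/5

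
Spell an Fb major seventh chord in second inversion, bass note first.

Cb, Eb, Fb, Ab

Spelling Fb major seventh: Fb–Ab–Cb–Eb. In second inversion the fifth is bass, giving Cb, Eb, Fb, Ab from the bottom.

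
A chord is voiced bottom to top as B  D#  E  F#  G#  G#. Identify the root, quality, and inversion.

E major ninth, second inversion

Reducing to letter names: B, D#, E, F#, G#. These stack in thirds as E–G#–B–D#–F# — an E major ninth chord.
The lowest note is B, the fifth of the chord, so this is second inversion.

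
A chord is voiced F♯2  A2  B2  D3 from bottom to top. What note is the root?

F#, A, B, D are the tones of a B minor seventh chord (B–D–F#–A), making B the root.

B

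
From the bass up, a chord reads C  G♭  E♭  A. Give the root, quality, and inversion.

A diminished seventh, first inversion

Reducing to letter names: C, Gb, Eb, A. These stack in thirds as A–C–Eb–Gb — an A diminished seventh chord.
The lowest note is C, the third of the chord, so this is first inversion (figured bass 6/5).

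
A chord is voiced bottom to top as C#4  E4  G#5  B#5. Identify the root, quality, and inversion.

The distinct note names are C#, E, G#, B#. Stacked in thirds they read C#–E–G#–B#, which is a minor-major seventh chord on C#.
C# is the root of C# minor-major seventh; root in the bass means root position (figured bass 7).

C# minor-major seventh, root position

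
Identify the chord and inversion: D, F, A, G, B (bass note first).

Reducing to letter names: D, F, A, G, B. These stack in thirds as G–B–D–F–A — a G dominant ninth chord.
The lowest note is D, the fifth of the chord, so this is second inversion.

G dominant ninth, second inversion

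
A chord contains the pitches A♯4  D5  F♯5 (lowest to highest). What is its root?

A#, D, F# are the tones of a D augmented triad (D–F#–A#), making D the root.

D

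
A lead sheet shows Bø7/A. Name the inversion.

third inversion

Bø7/A means B half-diminished seventh with A in the bass. A is the seventh of B half-diminished seventh (B–D–F–A), so this is third inversion.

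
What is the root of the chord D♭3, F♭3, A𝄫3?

Reordering Db, Fb, Abb into stacked thirds gives Db–Fb–Abb; the bottom of that stack, Db, is the root.

Db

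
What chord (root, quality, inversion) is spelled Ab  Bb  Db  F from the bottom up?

Bb minor seventh, third inversion

The distinct note names are Ab, Bb, Db, F. Stacked in thirds they read Bb–Db–F–Ab, which is a minor seventh chord on Bb.
With the seventh (Ab) in the bass, the chord is in third inversion (figured bass 4/2).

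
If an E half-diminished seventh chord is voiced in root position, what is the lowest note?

In root position the root is lowest. For E half-diminished seventh (E–G–Bb–D) that is E.

E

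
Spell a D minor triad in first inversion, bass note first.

F, A, D

D minor is D–F–A. First inversion puts the third (F) in the bass, with the remaining tones above: F, A, D.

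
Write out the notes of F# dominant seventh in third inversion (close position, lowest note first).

F# dominant seventh is F#–A#–C#–E. Third inversion puts the seventh (E) in the bass, with the remaining tones above: E, F#, A#, C#.

E, F#, A#, C#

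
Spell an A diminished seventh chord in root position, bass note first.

A, C, Eb, Gb

A diminished seventh is A–C–Eb–Gb. Root position puts the root (A) in the bass, with the remaining tones above: A, C, Eb, Gb.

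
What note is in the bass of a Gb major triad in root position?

Gb

Gb major is Gb–Bb–Db. Root position places the root in the bass: Gb.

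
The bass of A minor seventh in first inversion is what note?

C

A minor seventh is A–C–E–G. First inversion places the third in the bass: C.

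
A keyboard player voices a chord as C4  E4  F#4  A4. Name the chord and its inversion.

F# half-diminished seventh, second inversion

The distinct note names are C, E, F#, A. Stacked in thirds they read F#–A–C–E, which is a half-diminished seventh chord on F#.
With the fifth (C) in the bass, the chord is in second inversion (figured bass 4/3).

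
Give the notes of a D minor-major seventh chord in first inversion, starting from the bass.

D minor-major seventh is D–F–A–C#. First inversion puts the third (F) in the bass, with the remaining tones above: F, A, C#, D.

F, A, C#, D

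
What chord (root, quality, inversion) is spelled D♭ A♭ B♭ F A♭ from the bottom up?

The distinct note names are Db, Ab, Bb, F. Stacked in thirds they read Bb–Db–F–Ab, which is a minor seventh chord on Bb.
Db is the third of Bb minor seventh; third in the bass means first inversion (figured bass 6/5).

Bb minor seventh, first inversion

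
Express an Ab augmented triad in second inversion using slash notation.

Second inversion of Ab augmented has the fifth (E) in the bass. As a slash chord: Abaug/E.

Abaug/E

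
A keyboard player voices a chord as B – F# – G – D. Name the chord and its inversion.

G major seventh, first inversion

The distinct note names are B, F#, G, D. Stacked in thirds they read G–B–D–F#, which is a major seventh chord on G.
B is the third of G major seventh; third in the bass means first inversion (figured bass 6/5).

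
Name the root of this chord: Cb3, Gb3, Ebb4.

Cb, Gb, Ebb are the tones of a Cb minor triad (Cb–Ebb–Gb), making Cb the root.

Cb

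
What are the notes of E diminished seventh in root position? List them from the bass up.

The chord tones are E–G–Bb–Db. With the root (E) lowest for root position: E, G, Bb, Db.

E, G, Bb, Db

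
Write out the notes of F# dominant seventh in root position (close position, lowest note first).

F#, A#, C#, E

Spelling F# dominant seventh: F#–A#–C#–E. In root position the root is bass, giving F#, A#, C#, E from the bottom.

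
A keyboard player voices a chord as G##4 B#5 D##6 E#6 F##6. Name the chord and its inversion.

Reducing to letter names: G##, B#, D##, E#, F##. These stack in thirds as E#–G##–B#–D##–F## — an E# major ninth chord.
G## is the third of E# major ninth; third in the bass means first inversion.

E# major ninth, first inversion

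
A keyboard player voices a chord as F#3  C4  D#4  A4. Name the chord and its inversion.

D# diminished seventh, first inversion

The distinct note names are F#, C, D#, A. Stacked in thirds they read D#–F#–A–C, which is a diminished seventh chord on D#.
With the third (F#) in the bass, the chord is in first inversion (figured bass 6/5).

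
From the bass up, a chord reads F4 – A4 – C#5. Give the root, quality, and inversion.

The distinct note names are F, A, C#. Stacked in thirds they read F–A–C#, which is an augmented triad on F.
With the root (F) in the bass, the chord is in root position (figured bass 5/3).

F augmented, root position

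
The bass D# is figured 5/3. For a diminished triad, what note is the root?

The figures 5/3 mean the root of the chord is in the bass. If D# is the root of a diminished triad, the root is D# (chord tones D#–F#–A).

D#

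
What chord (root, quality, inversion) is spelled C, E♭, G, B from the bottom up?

The distinct note names are C, Eb, G, B. Stacked in thirds they read C–Eb–G–B, which is a minor-major seventh chord on C.
C is the root of C minor-major seventh; root in the bass means root position (figured bass 7).

C minor-major seventh, root position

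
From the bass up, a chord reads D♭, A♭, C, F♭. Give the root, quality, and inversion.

Reducing to letter names: Db, Ab, C, Fb. These stack in thirds as Db–Fb–Ab–C — a Db minor-major seventh chord.
With the root (Db) in the bass, the chord is in root position (figured bass 7).

Db minor-major seventh, root position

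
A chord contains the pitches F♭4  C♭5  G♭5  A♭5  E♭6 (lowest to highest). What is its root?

Reordering Fb, Cb, Gb, Ab, Eb into stacked thirds gives Fb–Ab–Cb–Eb–Gb; the bottom of that stack, Fb, is the root.

Fb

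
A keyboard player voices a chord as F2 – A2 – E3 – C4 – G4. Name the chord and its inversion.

F major ninth, root position

The pitch classes F, A, E, C, G arrange in thirds as F–A–C–E–G: an F major ninth chord.
F is the root of F major ninth; root in the bass means root position.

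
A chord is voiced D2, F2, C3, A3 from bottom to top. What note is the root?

D, F, C, A are the tones of a D minor seventh chord (D–F–A–C), making D the root.

D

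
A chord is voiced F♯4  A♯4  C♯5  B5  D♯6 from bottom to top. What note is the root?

B

Reordering F#, A#, C#, B, D# into stacked thirds gives B–D#–F#–A#–C#; the bottom of that stack, B, is the root.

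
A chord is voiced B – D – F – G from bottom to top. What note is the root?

G

B, D, F, G are the tones of a G dominant seventh chord (G–B–D–F), making G the root.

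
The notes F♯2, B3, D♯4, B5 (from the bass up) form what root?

B

Reordering F#, B, D# into stacked thirds gives B–D#–F#; the bottom of that stack, B, is the root.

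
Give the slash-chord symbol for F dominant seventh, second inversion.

F7/C

Second inversion of F dominant seventh has the fifth (C) in the bass. As a slash chord: F7/C.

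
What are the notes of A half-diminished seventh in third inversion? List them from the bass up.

G, A, C, Eb

Spelling A half-diminished seventh: A–C–Eb–G. In third inversion the seventh is bass, giving G, A, C, Eb from the bottom.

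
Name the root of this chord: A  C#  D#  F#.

A, C#, D#, F# are the tones of a D# half-diminished seventh chord (D#–F#–A–C#), making D# the root.

D#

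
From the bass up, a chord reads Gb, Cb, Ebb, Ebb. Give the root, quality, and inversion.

Cb minor, second inversion

The pitch classes Gb, Cb, Ebb arrange in thirds as Cb–Ebb–Gb: a Cb minor triad.
The lowest note is Gb, the fifth of the chord, so this is second inversion (figured bass 6/4).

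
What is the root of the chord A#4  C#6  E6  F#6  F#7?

A#, C#, E, F# are the tones of an F# dominant seventh chord (F#–A#–C#–E), making F# the root.

F#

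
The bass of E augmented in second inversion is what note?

B#

The fifth of E augmented (E–G#–B#) is B#; that is the bass in second inversion.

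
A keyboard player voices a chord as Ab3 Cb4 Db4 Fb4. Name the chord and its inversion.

Db minor seventh, second inversion

The distinct note names are Ab, Cb, Db, Fb. Stacked in thirds they read Db–Fb–Ab–Cb, which is a minor seventh chord on Db.
The lowest note is Ab, the fifth of the chord, so this is second inversion (figured bass 4/3).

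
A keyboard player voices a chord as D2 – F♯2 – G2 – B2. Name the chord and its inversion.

G major seventh, second inversion

Reducing to letter names: D, F#, G, B. These stack in thirds as G–B–D–F# — a G major seventh chord.
With the fifth (D) in the bass, the chord is in second inversion (figured bass 4/3).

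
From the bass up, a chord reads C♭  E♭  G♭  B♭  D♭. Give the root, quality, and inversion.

The pitch classes Cb, Eb, Gb, Bb, Db arrange in thirds as Cb–Eb–Gb–Bb–Db: a Cb major ninth chord.
Cb is the root of Cb major ninth; root in the bass means root position.

Cb major ninth, root position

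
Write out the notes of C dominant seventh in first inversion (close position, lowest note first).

E, G, Bb, C

Spelling C dominant seventh: C–E–G–Bb. In first inversion the third is bass, giving E, G, Bb, C from the bottom.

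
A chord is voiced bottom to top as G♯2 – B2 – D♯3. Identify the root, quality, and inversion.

G# minor, root position

The distinct note names are G#, B, D#. Stacked in thirds they read G#–B–D#, which is a minor triad on G#.
The lowest note is G#, the root of the chord, so this is root position (figured bass 5/3).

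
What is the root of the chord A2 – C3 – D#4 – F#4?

D#

Reordering A, C, D#, F# into stacked thirds gives D#–F#–A–C; the bottom of that stack, D#, is the root.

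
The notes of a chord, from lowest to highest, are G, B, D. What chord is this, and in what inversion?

G major, root position

The distinct note names are G, B, D. Stacked in thirds they read G–B–D, which is a major triad on G.
G is the root of G major; root in the bass means root position (figured bass 5/3).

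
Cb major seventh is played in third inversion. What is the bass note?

Bb

In third inversion the seventh is lowest. For Cb major seventh (Cb–Eb–Gb–Bb) that is Bb.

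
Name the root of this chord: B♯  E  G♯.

B#, E, G# are the tones of an E augmented triad (E–G#–B#), making E the root.

E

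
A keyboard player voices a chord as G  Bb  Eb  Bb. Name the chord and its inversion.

The distinct note names are G, Bb, Eb. Stacked in thirds they read Eb–G–Bb, which is a major triad on Eb.
The lowest note is G, the third of the chord, so this is first inversion (figured bass 6).

Eb major, first inversion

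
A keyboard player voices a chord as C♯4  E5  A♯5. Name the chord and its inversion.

The pitch classes C#, E, A# arrange in thirds as A#–C#–E: an A# diminished triad.
C# is the third of A# diminished; third in the bass means first inversion (figured bass 6).

A# diminished, first inversion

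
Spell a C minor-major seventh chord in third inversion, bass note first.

B, C, Eb, G

Spelling C minor-major seventh: C–Eb–G–B. In third inversion the seventh is bass, giving B, C, Eb, G from the bottom.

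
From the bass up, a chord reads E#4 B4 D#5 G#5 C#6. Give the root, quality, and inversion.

The distinct note names are E#, B, D#, G#, C#. Stacked in thirds they read C#–E#–G#–B–D#, which is a dominant ninth chord on C#.
With the third (E#) in the bass, the chord is in first inversion.

C# dominant ninth, first inversion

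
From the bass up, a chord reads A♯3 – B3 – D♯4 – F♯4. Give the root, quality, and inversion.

The pitch classes A#, B, D#, F# arrange in thirds as B–D#–F#–A#: a B major seventh chord.
With the seventh (A#) in the bass, the chord is in third inversion (figured bass 4/2).

B major seventh, third inversion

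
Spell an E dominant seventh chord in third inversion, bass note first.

Spelling E dominant seventh: E–G#–B–D. In third inversion the seventh is bass, giving D, E, G#, B from the bottom.

D, E, G#, B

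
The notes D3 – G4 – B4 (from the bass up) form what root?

D, G, B are the tones of a G major triad (G–B–D), making G the root.

G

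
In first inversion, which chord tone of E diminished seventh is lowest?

E diminished seventh is E–G–Bb–Db. First inversion places the third in the bass: G.

G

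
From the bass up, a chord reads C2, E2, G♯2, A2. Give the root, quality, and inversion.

A minor-major seventh, first inversion

The distinct note names are C, E, G#, A. Stacked in thirds they read A–C–E–G#, which is a minor-major seventh chord on A.
C is the third of A minor-major seventh; third in the bass means first inversion (figured bass 6/5).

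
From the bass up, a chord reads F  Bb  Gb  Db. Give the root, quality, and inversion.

The distinct note names are F, Bb, Gb, Db. Stacked in thirds they read Gb–Bb–Db–F, which is a major seventh chord on Gb.
With the seventh (F) in the bass, the chord is in third inversion (figured bass 4/2).

Gb major seventh, third inversion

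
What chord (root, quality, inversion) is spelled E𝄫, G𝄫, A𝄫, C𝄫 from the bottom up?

The distinct note names are Ebb, Gbb, Abb, Cbb. Stacked in thirds they read Abb–Cbb–Ebb–Gbb, which is a minor seventh chord on Abb.
The lowest note is Ebb, the fifth of the chord, so this is second inversion (figured bass 4/3).

Abb minor seventh, second inversion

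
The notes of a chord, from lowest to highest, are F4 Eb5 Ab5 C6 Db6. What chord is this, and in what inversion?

The pitch classes F, Eb, Ab, C, Db arrange in thirds as Db–F–Ab–C–Eb: a Db major ninth chord.
The lowest note is F, the third of the chord, so this is first inversion.

Db major ninth, first inversion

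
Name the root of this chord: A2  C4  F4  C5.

The distinct letter names are A, C, F. Arranged as a stack of thirds they read F–A–C, so F is the root (an F major triad).

F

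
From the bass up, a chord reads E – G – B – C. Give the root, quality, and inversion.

The pitch classes E, G, B, C arrange in thirds as C–E–G–B: a C major seventh chord.
E is the third of C major seventh; third in the bass means first inversion (figured bass 6/5).

C major seventh, first inversion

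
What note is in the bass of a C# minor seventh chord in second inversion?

C# minor seventh is C#–E–G#–B. Second inversion places the fifth in the bass: G#.

G#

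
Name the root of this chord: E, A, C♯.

A

The distinct letter names are E, A, C#. Arranged as a stack of thirds they read A–C#–E, so A is the root (an A major triad).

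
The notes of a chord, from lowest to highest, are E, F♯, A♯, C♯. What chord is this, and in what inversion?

The distinct note names are E, F#, A#, C#. Stacked in thirds they read F#–A#–C#–E, which is a dominant seventh chord on F#.
With the seventh (E) in the bass, the chord is in third inversion (figured bass 4/2).

F# dominant seventh, third inversion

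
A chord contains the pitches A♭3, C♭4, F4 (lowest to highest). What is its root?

F

Reordering Ab, Cb, F into stacked thirds gives F–Ab–Cb; the bottom of that stack, F, is the root.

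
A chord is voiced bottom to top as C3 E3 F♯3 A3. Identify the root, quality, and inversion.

Reducing to letter names: C, E, F#, A. These stack in thirds as F#–A–C–E — an F# half-diminished seventh chord.
With the fifth (C) in the bass, the chord is in second inversion (figured bass 4/3).

F# half-diminished seventh, second inversion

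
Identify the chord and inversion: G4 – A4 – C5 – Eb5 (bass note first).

A half-diminished seventh, third inversion

The pitch classes G, A, C, Eb arrange in thirds as A–C–Eb–G: an A half-diminished seventh chord.
The lowest note is G, the seventh of the chord, so this is third inversion (figured bass 4/2).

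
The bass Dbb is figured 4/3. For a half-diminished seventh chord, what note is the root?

The figures 4/3 mean the fifth of the chord is in the bass. If Dbb is the fifth of a half-diminished seventh chord, the root is Gb (chord tones Gb–Bbb–Dbb–Fb).

Gb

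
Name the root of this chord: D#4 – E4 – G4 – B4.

The distinct letter names are D#, E, G, B. Arranged as a stack of thirds they read E–G–B–D#, so E is the root (an E minor-major seventh chord).

E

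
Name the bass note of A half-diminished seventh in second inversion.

In second inversion the fifth is lowest. For A half-diminished seventh (A–C–Eb–G) that is Eb.

Eb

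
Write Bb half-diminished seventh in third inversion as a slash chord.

Third inversion of Bb half-diminished seventh has the seventh (Ab) in the bass. As a slash chord: Bbø7/Ab.

Bbø7/Ab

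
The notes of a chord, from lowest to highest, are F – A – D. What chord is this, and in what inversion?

D minor, first inversion

The distinct note names are F, A, D. Stacked in thirds they read D–F–A, which is a minor triad on D.
The lowest note is F, the third of the chord, so this is first inversion (figured bass 6).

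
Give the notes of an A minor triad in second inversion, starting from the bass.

The chord tones are A–C–E. With the fifth (E) lowest for second inversion: E, A, C.

E, A, C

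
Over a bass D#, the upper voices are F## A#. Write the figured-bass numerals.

The notes D#, F##, A# stack in thirds as D#–F##–A# — a D# major triad. The bass D# is the root, so this is root position: figured 5/3.

5/3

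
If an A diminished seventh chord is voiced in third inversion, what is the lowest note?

Gb

The seventh of A diminished seventh (A–C–Eb–Gb) is Gb; that is the bass in third inversion.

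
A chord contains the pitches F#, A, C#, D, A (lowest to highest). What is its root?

F#, A, C#, D are the tones of a D major seventh chord (D–F#–A–C#), making D the root.

D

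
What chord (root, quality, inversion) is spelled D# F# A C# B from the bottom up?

B dominant ninth, first inversion

The distinct note names are D#, F#, A, C#, B. Stacked in thirds they read B–D#–F#–A–C#, which is a dominant ninth chord on B.
D# is the third of B dominant ninth; third in the bass means first inversion.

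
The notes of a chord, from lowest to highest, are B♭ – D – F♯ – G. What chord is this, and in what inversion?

G minor-major seventh, first inversion

The distinct note names are Bb, D, F#, G. Stacked in thirds they read G–Bb–D–F#, which is a minor-major seventh chord on G.
The lowest note is Bb, the third of the chord, so this is first inversion (figured bass 6/5).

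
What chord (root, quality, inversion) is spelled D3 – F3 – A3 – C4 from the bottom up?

Reducing to letter names: D, F, A, C. These stack in thirds as D–F–A–C — a D minor seventh chord.
With the root (D) in the bass, the chord is in root position (figured bass 7).

D minor seventh, root position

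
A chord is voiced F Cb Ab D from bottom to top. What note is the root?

D

F, Cb, Ab, D are the tones of a D diminished seventh chord (D–F–Ab–Cb), making D the root.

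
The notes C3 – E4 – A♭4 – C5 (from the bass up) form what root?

C, E, Ab are the tones of an Ab augmented triad (Ab–C–E), making Ab the root.

Ab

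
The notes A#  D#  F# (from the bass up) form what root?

Reordering A#, D#, F# into stacked thirds gives D#–F#–A#; the bottom of that stack, D#, is the root.

D#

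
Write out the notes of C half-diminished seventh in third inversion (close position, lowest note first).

The chord tones are C–Eb–Gb–Bb. With the seventh (Bb) lowest for third inversion: Bb, C, Eb, Gb.

Bb, C, Eb, Gb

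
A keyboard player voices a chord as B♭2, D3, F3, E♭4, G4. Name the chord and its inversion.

The pitch classes Bb, D, F, Eb, G arrange in thirds as Eb–G–Bb–D–F: an Eb major ninth chord.
With the fifth (Bb) in the bass, the chord is in second inversion.

Eb major ninth, second inversion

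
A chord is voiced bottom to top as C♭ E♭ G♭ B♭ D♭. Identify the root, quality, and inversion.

Reducing to letter names: Cb, Eb, Gb, Bb, Db. These stack in thirds as Cb–Eb–Gb–Bb–Db — a Cb major ninth chord.
The lowest note is Cb, the root of the chord, so this is root position.

Cb major ninth, root position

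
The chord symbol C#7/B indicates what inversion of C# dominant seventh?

third inversion

C#7/B means C# dominant seventh with B in the bass. B is the seventh of C# dominant seventh (C#–E#–G#–B), so this is third inversion.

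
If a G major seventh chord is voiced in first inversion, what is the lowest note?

B

The third of G major seventh (G–B–D–F#) is B; that is the bass in first inversion.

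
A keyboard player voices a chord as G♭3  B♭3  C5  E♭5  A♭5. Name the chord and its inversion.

Ab dominant ninth, third inversion

Reducing to letter names: Gb, Bb, C, Eb, Ab. These stack in thirds as Ab–C–Eb–Gb–Bb — an Ab dominant ninth chord.
With the seventh (Gb) in the bass, the chord is in third inversion.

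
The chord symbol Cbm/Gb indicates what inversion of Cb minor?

Cbm/Gb means Cb minor with Gb in the bass. Gb is the fifth of Cb minor (Cb–Ebb–Gb), so this is second inversion.

second inversion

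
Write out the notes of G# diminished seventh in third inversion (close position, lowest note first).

G# diminished seventh is G#–B–D–F. Third inversion puts the seventh (F) in the bass, with the remaining tones above: F, G#, B, D.

F, G#, B, D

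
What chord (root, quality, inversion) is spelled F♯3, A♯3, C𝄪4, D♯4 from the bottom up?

D# minor-major seventh, first inversion

The pitch classes F#, A#, C##, D# arrange in thirds as D#–F#–A#–C##: a D# minor-major seventh chord.
The lowest note is F#, the third of the chord, so this is first inversion (figured bass 6/5).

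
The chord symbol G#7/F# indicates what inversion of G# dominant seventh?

G#7/F# means G# dominant seventh with F# in the bass. F# is the seventh of G# dominant seventh (G#–B#–D#–F#), so this is third inversion.

third inversion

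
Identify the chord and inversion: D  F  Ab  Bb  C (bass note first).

The distinct note names are D, F, Ab, Bb, C. Stacked in thirds they read Bb–D–F–Ab–C, which is a dominant ninth chord on Bb.
With the third (D) in the bass, the chord is in first inversion.

Bb dominant ninth, first inversion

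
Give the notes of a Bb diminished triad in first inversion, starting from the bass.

The chord tones are Bb–Db–Fb. With the third (Db) lowest for first inversion: Db, Fb, Bb.

Db, Fb, Bb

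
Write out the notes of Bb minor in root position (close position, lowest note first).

Bb, Db, F

The chord tones are Bb–Db–F. With the root (Bb) lowest for root position: Bb, Db, F.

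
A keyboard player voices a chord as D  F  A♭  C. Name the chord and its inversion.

The pitch classes D, F, Ab, C arrange in thirds as D–F–Ab–C: a D half-diminished seventh chord.
The lowest note is D, the root of the chord, so this is root position (figured bass 7).

D half-diminished seventh, root position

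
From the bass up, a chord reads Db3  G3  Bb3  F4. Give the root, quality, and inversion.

The pitch classes Db, G, Bb, F arrange in thirds as G–Bb–Db–F: a G half-diminished seventh chord.
With the fifth (Db) in the bass, the chord is in second inversion (figured bass 4/3).

G half-diminished seventh, second inversion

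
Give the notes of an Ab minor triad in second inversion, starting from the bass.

Spelling Ab minor: Ab–Cb–Eb. In second inversion the fifth is bass, giving Eb, Ab, Cb from the bottom.

Eb, Ab, Cb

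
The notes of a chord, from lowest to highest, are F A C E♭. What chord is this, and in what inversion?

Reducing to letter names: F, A, C, Eb. These stack in thirds as F–A–C–Eb — an F dominant seventh chord.
F is the root of F dominant seventh; root in the bass means root position (figured bass 7).

F dominant seventh, root position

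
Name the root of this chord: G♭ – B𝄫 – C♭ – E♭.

The distinct letter names are Gb, Bbb, Cb, Eb. Arranged as a stack of thirds they read Cb–Eb–Gb–Bbb, so Cb is the root (a Cb dominant seventh chord).

Cb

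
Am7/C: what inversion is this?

first inversion

Am7/C means A minor seventh with C in the bass. C is the third of A minor seventh (A–C–E–G), so this is first inversion.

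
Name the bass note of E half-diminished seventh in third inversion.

D

The seventh of E half-diminished seventh (E–G–Bb–D) is D; that is the bass in third inversion.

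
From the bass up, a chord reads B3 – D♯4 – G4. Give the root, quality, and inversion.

The pitch classes B, D#, G arrange in thirds as G–B–D#: a G augmented triad.
With the third (B) in the bass, the chord is in first inversion (figured bass 6).

G augmented, first inversion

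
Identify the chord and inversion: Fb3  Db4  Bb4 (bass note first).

Bb diminished, second inversion

The pitch classes Fb, Db, Bb arrange in thirds as Bb–Db–Fb: a Bb diminished triad.
With the fifth (Fb) in the bass, the chord is in second inversion (figured bass 6/4).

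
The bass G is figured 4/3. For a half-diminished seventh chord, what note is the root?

The figures 4/3 mean the fifth of the chord is in the bass. If G is the fifth of a half-diminished seventh chord, the root is C# (chord tones C#–E–G–B).

C#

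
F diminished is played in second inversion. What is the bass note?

F diminished is F–Ab–Cb. Second inversion places the fifth in the bass: Cb.

Cb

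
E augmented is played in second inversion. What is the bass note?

The fifth of E augmented (E–G#–B#) is B#; that is the bass in second inversion.

B#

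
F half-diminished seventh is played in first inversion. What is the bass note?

The third of F half-diminished seventh (F–Ab–Cb–Eb) is Ab; that is the bass in first inversion.

Ab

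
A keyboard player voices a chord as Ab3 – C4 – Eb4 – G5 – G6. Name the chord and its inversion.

The distinct note names are Ab, C, Eb, G. Stacked in thirds they read Ab–C–Eb–G, which is a major seventh chord on Ab.
Ab is the root of Ab major seventh; root in the bass means root position (figured bass 7).

Ab major seventh, root position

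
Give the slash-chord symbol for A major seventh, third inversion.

Amaj7/G#

Third inversion of A major seventh has the seventh (G#) in the bass. As a slash chord: Amaj7/G#.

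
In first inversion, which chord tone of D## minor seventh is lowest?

In first inversion the third is lowest. For D## minor seventh (D##–F##–A##–C##) that is F##.

F##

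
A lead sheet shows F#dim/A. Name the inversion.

first inversion

F#dim/A means F# diminished with A in the bass. A is the third of F# diminished (F#–A–C), so this is first inversion.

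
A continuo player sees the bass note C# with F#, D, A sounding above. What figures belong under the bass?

The notes C#, F#, D, A stack in thirds as D–F#–A–C# — a D major seventh chord. The bass C# is the seventh, so this is third inversion: figured 4/2.

4/2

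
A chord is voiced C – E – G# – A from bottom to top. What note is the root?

A

Reordering C, E, G#, A into stacked thirds gives A–C–E–G#; the bottom of that stack, A, is the root.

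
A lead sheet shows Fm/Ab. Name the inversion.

first inversion

Fm/Ab means F minor with Ab in the bass. Ab is the third of F minor (F–Ab–C), so this is first inversion.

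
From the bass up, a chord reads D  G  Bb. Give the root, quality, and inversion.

G minor, second inversion

Reducing to letter names: D, G, Bb. These stack in thirds as G–Bb–D — a G minor triad.
The lowest note is D, the fifth of the chord, so this is second inversion (figured bass 6/4).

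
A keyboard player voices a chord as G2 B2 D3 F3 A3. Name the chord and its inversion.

The pitch classes G, B, D, F, A arrange in thirds as G–B–D–F–A: a G dominant ninth chord.
The lowest note is G, the root of the chord, so this is root position.

G dominant ninth, root position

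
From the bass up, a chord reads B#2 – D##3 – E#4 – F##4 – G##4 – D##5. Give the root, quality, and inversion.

E# major ninth, second inversion

Reducing to letter names: B#, D##, E#, F##, G##. These stack in thirds as E#–G##–B#–D##–F## — an E# major ninth chord.
B# is the fifth of E# major ninth; fifth in the bass means second inversion.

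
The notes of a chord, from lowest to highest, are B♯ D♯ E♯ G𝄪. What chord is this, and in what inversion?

The distinct note names are B#, D#, E#, G##. Stacked in thirds they read E#–G##–B#–D#, which is a dominant seventh chord on E#.
With the fifth (B#) in the bass, the chord is in second inversion (figured bass 4/3).

E# dominant seventh, second inversion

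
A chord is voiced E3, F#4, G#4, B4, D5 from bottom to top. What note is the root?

The distinct letter names are E, F#, G#, B, D. Arranged as a stack of thirds they read E–G#–B–D–F#, so E is the root (an E dominant ninth chord).

E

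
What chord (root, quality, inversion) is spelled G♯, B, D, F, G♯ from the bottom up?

Reducing to letter names: G#, B, D, F. These stack in thirds as G#–B–D–F — a G# diminished seventh chord.
With the root (G#) in the bass, the chord is in root position (figured bass 7).

G# diminished seventh, root position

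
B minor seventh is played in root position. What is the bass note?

In root position the root is lowest. For B minor seventh (B–D–F#–A) that is B.

B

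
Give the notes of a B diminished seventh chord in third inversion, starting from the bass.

The chord tones are B–D–F–Ab. With the seventh (Ab) lowest for third inversion: Ab, B, D, F.

Ab, B, D, F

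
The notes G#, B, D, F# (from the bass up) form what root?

G#, B, D, F# are the tones of a G# half-diminished seventh chord (G#–B–D–F#), making G# the root.

G#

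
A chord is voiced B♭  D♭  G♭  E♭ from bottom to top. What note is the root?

Eb

Reordering Bb, Db, Gb, Eb into stacked thirds gives Eb–Gb–Bb–Db; the bottom of that stack, Eb, is the root.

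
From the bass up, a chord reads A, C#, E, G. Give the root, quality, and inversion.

The pitch classes A, C#, E, G arrange in thirds as A–C#–E–G: an A dominant seventh chord.
A is the root of A dominant seventh; root in the bass means root position (figured bass 7).

A dominant seventh, root position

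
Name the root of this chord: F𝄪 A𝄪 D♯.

The distinct letter names are F##, A##, D#. Arranged as a stack of thirds they read D#–F##–A##, so D# is the root (a D# augmented triad).

D#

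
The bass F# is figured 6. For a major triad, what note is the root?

D

The figures 6 mean the third of the chord is in the bass. If F# is the third of a major triad, the root is D (chord tones D–F#–A).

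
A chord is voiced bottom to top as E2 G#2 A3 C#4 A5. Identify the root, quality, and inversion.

The distinct note names are E, G#, A, C#. Stacked in thirds they read A–C#–E–G#, which is a major seventh chord on A.
The lowest note is E, the fifth of the chord, so this is second inversion (figured bass 4/3).

A major seventh, second inversion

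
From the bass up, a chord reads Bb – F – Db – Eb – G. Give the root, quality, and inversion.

Eb dominant ninth, second inversion

The distinct note names are Bb, F, Db, Eb, G. Stacked in thirds they read Eb–G–Bb–Db–F, which is a dominant ninth chord on Eb.
With the fifth (Bb) in the bass, the chord is in second inversion.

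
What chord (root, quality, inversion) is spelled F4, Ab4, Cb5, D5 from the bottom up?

The distinct note names are F, Ab, Cb, D. Stacked in thirds they read D–F–Ab–Cb, which is a diminished seventh chord on D.
The lowest note is F, the third of the chord, so this is first inversion (figured bass 6/5).

D diminished seventh, first inversion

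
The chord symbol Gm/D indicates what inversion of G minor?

second inversion

Gm/D means G minor with D in the bass. D is the fifth of G minor (G–Bb–D), so this is second inversion.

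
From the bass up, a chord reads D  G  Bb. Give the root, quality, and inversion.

G minor, second inversion

The pitch classes D, G, Bb arrange in thirds as G–Bb–D: a G minor triad.
D is the fifth of G minor; fifth in the bass means second inversion (figured bass 6/4).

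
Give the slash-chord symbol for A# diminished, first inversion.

First inversion of A# diminished has the third (C#) in the bass. As a slash chord: A#dim/C#.

A#dim/C#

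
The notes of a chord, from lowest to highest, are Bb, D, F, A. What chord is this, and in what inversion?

Bb major seventh, root position

The pitch classes Bb, D, F, A arrange in thirds as Bb–D–F–A: a Bb major seventh chord.
With the root (Bb) in the bass, the chord is in root position (figured bass 7).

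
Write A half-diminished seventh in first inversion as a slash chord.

Aø7/C

First inversion of A half-diminished seventh has the third (C) in the bass. As a slash chord: Aø7/C.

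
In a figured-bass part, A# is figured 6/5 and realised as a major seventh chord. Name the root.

The figures 6/5 mean the third of the chord is in the bass. If A# is the third of a major seventh chord, the root is F# (chord tones F#–A#–C#–E#).

F#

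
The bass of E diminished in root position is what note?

The root of E diminished (E–G–Bb) is E; that is the bass in root position.

E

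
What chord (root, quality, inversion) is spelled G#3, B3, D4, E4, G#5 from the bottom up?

E dominant seventh, first inversion

Reducing to letter names: G#, B, D, E. These stack in thirds as E–G#–B–D — an E dominant seventh chord.
With the third (G#) in the bass, the chord is in first inversion (figured bass 6/5).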